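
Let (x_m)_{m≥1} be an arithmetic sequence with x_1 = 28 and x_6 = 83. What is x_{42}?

Common difference d = (83 - 28) / (6 - 1) = 11.
x_m = 28 + (m - 1)·11.
x_{42} = 28 + 41·11 = 479.

479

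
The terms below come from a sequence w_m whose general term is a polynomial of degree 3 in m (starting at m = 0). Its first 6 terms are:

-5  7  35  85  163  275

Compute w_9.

1183

1st diffs: 12, 28, 50, 78, 112.
2nd diffs: 16, 22, 28, 34.
3rd diffs: 6, 6, 6 (constant).
So w_m = m^3 + 5m^2 + 6m - 5.
Evaluating at m = 9 gives w_9 = 1183.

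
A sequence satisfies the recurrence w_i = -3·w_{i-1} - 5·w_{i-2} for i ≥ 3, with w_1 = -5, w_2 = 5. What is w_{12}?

-36430

Iterate the recurrence:
w_3 = 10; w_4 = -55; w_5 = 115; w_6 = -70; w_7 = -365; w_8 = 1445; w_9 = -2510; w_{10} = 305; w_{11} = 11635; w_{12} = -36430.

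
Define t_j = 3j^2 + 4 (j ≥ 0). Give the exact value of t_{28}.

t_{28} = 3·28^2 + 4 = 2356.

2356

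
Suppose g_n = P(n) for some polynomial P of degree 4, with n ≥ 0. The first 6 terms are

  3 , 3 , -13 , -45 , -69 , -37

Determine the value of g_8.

1235

1st diffs: 0, -16, -32, -24, 32.
2nd diffs: -16, -16, 8, 56.
3rd diffs: 0, 24, 48.
4th diffs: 24, 24 (constant).
Newton forward-difference form: g_n = 3 + (-16)·C(n,2) + 24·C(n,4).
At n = 8: n = 8, so g_8 = 3 - 448 + 1680 = 1235.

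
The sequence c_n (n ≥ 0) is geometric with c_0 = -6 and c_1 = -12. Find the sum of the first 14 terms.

-98298

Common ratio r = 2.
c_n = (-6)·2^(n-0).
S = (-6)·(2^14 - 1)/(2 - 1) = (-6)·(16384 - 1)/(1) = -98298.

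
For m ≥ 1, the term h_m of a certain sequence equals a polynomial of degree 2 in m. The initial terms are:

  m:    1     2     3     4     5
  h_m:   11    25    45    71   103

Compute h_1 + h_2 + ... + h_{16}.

1st diffs: 14, 20, 26, 32.
2nd diffs: 6, 6, 6 (constant).
Newton forward-difference form: h_m = 11 + 14·C(m-1,1) + 6·C(m-1,2).
Continuing: …, 141, 185, 235, 291, …, h_{16} = 851.
Summing m = 1..16 (16 terms) gives 5216.

5216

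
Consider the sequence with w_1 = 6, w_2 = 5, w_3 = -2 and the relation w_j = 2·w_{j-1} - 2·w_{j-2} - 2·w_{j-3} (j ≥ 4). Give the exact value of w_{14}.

Applying the relation repeatedly:
w_4 = -26;  w_5 = -58;  w_6 = -60;  …;  w_{11} = -808;  w_{12} = -4224;  w_{13} = -8064;  w_{14} = -6064.

-6064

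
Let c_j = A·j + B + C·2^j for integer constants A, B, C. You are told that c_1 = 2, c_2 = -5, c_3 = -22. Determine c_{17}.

-655300

Write the equations: A + B + 2C = 2; 2A + B + 4C = -5; 3A + B + 8C = -22.
Subtracting the first from the second: A + 2C = -7.
Subtracting the second from the third: A + 4C = -17.
Solving: C = -5, A = 3, then B = 9.
Therefore c_{17} = 51 + 9 + (-5)·131072 = -655300.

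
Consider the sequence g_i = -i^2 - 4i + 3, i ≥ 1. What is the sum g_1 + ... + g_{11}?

Over i = 1..11: Σi = 66, Σi² = 506.
Total = (-1)·506 + (-4)·66 + (3)·11 = -737.

-737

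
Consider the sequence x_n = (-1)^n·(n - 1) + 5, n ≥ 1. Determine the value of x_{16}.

(-1)^16 = 1; n - 1 at n=16 is 15; so x_{16} = 20.

20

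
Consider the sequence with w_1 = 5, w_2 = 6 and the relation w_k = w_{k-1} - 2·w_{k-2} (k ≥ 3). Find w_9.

Iterate the recurrence:
w_3 = -4; w_4 = -16; w_5 = -8; w_6 = 24; w_7 = 40; w_8 = -8; w_9 = -88.

-88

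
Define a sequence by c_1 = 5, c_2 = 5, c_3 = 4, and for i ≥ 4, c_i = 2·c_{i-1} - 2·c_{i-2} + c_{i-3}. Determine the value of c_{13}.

Step forward from the initial values:
c_4 = 3  c_5 = 3  c_6 = 4  c_7 = 5  c_8 = 5  c_9 = 4  c_{10} = 3  c_{11} = 3  c_{12} = 4  c_{13} = 5.

5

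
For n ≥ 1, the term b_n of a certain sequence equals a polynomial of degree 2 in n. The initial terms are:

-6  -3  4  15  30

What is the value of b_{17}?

1st diffs: 3, 7, 11, 15.
2nd diffs: 4, 4, 4 (constant).
Newton forward-difference form: b_n = -6 + 3·C(n-1,1) + 4·C(n-1,2).
At n = 17: n-1 = 16, so b_{17} = -6 + 48 + 480 = 522.

522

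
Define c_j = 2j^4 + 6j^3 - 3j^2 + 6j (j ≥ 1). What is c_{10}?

c_{10} = 2·10^4 + 6·10^3 - 3·10^2 + 6·10 = 25760.

25760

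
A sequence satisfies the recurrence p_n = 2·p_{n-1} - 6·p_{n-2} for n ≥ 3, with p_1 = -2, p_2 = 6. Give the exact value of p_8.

p_3 = 24, p_4 = 12, p_5 = -120, p_6 = -312, p_7 = 96, p_8 = 2064.

2064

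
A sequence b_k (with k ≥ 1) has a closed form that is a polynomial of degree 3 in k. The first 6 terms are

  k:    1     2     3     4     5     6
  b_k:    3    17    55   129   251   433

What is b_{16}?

8193

1st diffs: 14, 38, 74, 122, 182.
2nd diffs: 24, 36, 48, 60.
3rd diffs: 12, 12, 12 (constant).
Newton forward-difference form: b_k = 3 + 14·C(k-1,1) + 24·C(k-1,2) + 12·C(k-1,3).
At k = 16: k-1 = 15, so b_{16} = 3 + 210 + 2520 + 5460 = 8193.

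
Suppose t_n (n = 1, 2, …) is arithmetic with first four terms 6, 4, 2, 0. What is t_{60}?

Common difference d = -2.
t_n = 6 + (n - 1)·(-2).
t_{60} = 6 + 59·(-2) = -112.

-112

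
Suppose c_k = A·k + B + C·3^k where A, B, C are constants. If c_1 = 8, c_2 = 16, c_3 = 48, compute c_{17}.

Plug in k = 1, 2, 3: A + B + 3C = 8; 2A + B + 9C = 16; 3A + B + 27C = 48.
Subtracting the first from the second: A + 6C = 8.
Subtracting the second from the third: A + 18C = 32.
Solving: C = 2, A = -4, then B = 6.
So c_k = -4·k + 6 + 2·3^k; at k=17 this is 258280264.

258280264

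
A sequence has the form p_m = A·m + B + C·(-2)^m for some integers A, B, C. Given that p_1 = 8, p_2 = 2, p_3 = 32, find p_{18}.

The three given values yield: A + B - 2C = 8; 2A + B + 4C = 2; 3A + B - 8C = 32.
Subtracting the first from the second: A + 6C = -6.
Subtracting the second from the third: A - 12C = 30.
Solving: C = -2, A = 6, then B = -2.
Therefore p_{18} = 108 + (-2) + (-2)·262144 = -524182.

-524182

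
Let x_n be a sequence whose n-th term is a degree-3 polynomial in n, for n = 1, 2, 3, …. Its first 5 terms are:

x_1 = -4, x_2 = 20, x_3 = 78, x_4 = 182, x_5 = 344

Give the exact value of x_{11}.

1st diffs: 24, 58, 104, 162.
2nd diffs: 34, 46, 58.
3rd diffs: 12, 12 (constant).
Newton forward-difference form: x_n = -4 + 24·C(n-1,1) + 34·C(n-1,2) + 12·C(n-1,3).
At n = 11: n-1 = 10, so x_{11} = -4 + 240 + 1530 + 1440 = 3206.

3206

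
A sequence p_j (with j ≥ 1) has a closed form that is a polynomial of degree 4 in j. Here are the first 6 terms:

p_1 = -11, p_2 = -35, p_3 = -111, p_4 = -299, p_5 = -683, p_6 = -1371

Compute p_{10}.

1st diffs: -24, -76, -188, -384, -688.
2nd diffs: -52, -112, -196, -304.
3rd diffs: -60, -84, -108.
4th diffs: -24, -24 (constant).
Newton forward-difference form: p_j = -11 + (-24)·C(j-1,1) + (-52)·C(j-1,2) + (-60)·C(j-1,3) + (-24)·C(j-1,4).
At j = 10: j-1 = 9, so p_{10} = -11 - 216 - 1872 - 5040 - 3024 = -10163.

-10163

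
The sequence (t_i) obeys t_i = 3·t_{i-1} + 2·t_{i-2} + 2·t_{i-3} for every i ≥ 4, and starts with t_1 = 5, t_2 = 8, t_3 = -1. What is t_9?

t_4 = 23, t_5 = 83, t_6 = 293, t_7 = 1091, t_8 = 4025, t_9 = 14843.

14843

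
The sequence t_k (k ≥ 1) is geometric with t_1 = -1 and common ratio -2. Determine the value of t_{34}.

t_k = (-1)·(-2)^(k-1).
t_{34} = (-1)·(-2)^33 = 8589934592.

8589934592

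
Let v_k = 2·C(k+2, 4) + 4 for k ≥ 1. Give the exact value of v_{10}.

994

C(12, 4) = 495, so v_{10} = 994.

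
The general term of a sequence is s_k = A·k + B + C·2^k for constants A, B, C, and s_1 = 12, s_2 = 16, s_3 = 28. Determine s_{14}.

The three given values yield: A + B + 2C = 12; 2A + B + 4C = 16; 3A + B + 8C = 28.
Subtracting the first from the second: A + 2C = 4.
Subtracting the second from the third: A + 4C = 12.
Solving: C = 4, A = -4, then B = 8.
Hence s_{14} = -4·14 + 8 + 4·16384 = 65488.

65488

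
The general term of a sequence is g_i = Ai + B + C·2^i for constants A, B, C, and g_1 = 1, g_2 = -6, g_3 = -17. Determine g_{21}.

The three given values yield: A + B + 2C = 1; 2A + B + 4C = -6; 3A + B + 8C = -17.
Subtracting the first from the second: A + 2C = -7.
Subtracting the second from the third: A + 4C = -11.
Solving: C = -2, A = -3, then B = 8.
Hence g_{21} = -3·21 + 8 + (-2)·2097152 = -4194359.

-4194359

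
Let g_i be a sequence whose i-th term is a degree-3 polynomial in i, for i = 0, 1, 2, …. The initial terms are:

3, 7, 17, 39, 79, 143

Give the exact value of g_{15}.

1st diffs: 4, 10, 22, 40, 64.
2nd diffs: 6, 12, 18, 24.
3rd diffs: 6, 6, 6 (constant).
So g_i = i^3 + 3i + 3.
Evaluating at i = 15 gives g_{15} = 3423.

3423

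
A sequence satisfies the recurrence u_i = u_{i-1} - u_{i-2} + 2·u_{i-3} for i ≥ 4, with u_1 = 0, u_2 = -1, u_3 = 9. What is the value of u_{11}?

75

Iterate the recurrence:
u_4 = 10, u_5 = -1, u_6 = 7, u_7 = 28, u_8 = 19, u_9 = 5, u_{10} = 42, u_{11} = 75.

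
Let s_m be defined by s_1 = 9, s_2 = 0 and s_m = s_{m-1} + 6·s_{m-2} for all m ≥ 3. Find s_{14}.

5695326

Iterate the recurrence:
s_3 = 54, s_4 = 54, s_5 = 378, …, s_{11} = 218106, s_{12} = 626670, s_{13} = 1935306, s_{14} = 5695326.
(Characteristic roots are 3 and -2.)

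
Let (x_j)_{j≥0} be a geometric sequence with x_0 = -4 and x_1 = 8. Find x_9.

2048

Common ratio r = -2.
x_j = (-4)·(-2)^(j-0).
x_9 = (-4)·(-2)^9 = 2048.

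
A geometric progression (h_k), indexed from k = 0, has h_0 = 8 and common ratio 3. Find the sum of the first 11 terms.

h_k = 8·3^(k-0).
S = 8·(3^11 - 1)/(3 - 1) = 8·(177147 - 1)/(2) = 708584.

708584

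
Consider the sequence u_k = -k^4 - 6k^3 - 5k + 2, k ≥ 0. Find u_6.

u_6 = -1·6^4 - 6·6^3 - 5·6 + 2 = -2620.

-2620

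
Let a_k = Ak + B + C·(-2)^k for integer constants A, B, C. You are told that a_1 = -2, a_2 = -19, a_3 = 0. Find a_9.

978

The three given values yield: A + B - 2C = -2; 2A + B + 4C = -19; 3A + B - 8C = 0.
Subtracting the first from the second: A + 6C = -17.
Subtracting the second from the third: A - 12C = 19.
Solving: C = -2, A = -5, then B = -1.
So a_k = -5·k + (-1) + (-2)·(-2)^k; at k=9 this is 978.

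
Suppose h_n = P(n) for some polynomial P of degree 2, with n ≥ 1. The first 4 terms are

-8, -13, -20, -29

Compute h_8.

1st diffs: -5, -7, -9.
2nd diffs: -2, -2 (constant).
Newton forward-difference form: h_n = -8 + (-5)·C(n-1,1) + (-2)·C(n-1,2).
At n = 8: n-1 = 7, so h_8 = -8 - 35 - 42 = -85.

-85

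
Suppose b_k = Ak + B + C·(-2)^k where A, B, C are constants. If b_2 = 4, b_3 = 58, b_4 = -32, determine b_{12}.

Plug in k = 2, 3, 4: 2A + B + 4C = 4; 3A + B - 8C = 58; 4A + B + 16C = -32.
Subtracting the first from the second: A - 12C = 54.
Subtracting the second from the third: A + 24C = -90.
Solving: C = -4, A = 6, then B = 8.
Therefore b_{12} = 72 + 8 + (-4)·4096 = -16304.

-16304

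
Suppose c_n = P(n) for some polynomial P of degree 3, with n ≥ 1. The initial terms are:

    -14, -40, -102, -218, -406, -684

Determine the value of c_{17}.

-14830

1st diffs: -26, -62, -116, -188, -278.
2nd diffs: -36, -54, -72, -90.
3rd diffs: -18, -18, -18 (constant).
Newton forward-difference form: c_n = -14 + (-26)·C(n-1,1) + (-36)·C(n-1,2) + (-18)·C(n-1,3).
At n = 17: n-1 = 16, so c_{17} = -14 - 416 - 4320 - 10080 = -14830.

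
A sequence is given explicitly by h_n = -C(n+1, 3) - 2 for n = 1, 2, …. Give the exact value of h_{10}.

-167

C(11, 3) = 165, so h_{10} = -167.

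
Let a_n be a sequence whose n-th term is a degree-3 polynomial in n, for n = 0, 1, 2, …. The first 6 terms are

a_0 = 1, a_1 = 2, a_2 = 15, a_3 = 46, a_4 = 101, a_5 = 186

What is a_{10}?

1st diffs: 1, 13, 31, 55, 85.
2nd diffs: 12, 18, 24, 30.
3rd diffs: 6, 6, 6 (constant).
So a_n = n^3 + 3n^2 - 3n + 1.
Evaluating at n = 10 gives a_{10} = 1271.

1271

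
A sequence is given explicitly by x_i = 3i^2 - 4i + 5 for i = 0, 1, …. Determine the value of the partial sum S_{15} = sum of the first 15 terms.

2700

Over i = 0..14: Σi = 105, Σi² = 1015.
Total = (3)·1015 + (-4)·105 + (5)·15 = 2700.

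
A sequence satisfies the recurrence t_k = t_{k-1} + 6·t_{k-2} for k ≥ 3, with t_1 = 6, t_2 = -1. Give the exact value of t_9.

15407

Compute successive terms:
t_3 = 35;  t_4 = 29;  t_5 = 239;  t_6 = 413;  t_7 = 1847;  t_8 = 4325;  t_9 = 15407.
(Characteristic roots are 3 and -2.)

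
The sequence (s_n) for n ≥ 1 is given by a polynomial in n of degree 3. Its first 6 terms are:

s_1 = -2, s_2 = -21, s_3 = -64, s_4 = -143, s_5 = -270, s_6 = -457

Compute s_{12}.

-3511

1st diffs: -19, -43, -79, -127, -187.
2nd diffs: -24, -36, -48, -60.
3rd diffs: -12, -12, -12 (constant).
So s_n = -2n^3 - 5n + 5.
Evaluating at n = 12 gives s_{12} = -3511.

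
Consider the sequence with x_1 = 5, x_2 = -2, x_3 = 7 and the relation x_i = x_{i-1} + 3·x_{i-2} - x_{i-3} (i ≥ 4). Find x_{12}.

Applying the relation repeatedly:
x_4 = -4;  x_5 = 19;  x_6 = 0;  x_7 = 61;  x_8 = 42;  x_9 = 225;  x_{10} = 290;  x_{11} = 923;  x_{12} = 1568.

1568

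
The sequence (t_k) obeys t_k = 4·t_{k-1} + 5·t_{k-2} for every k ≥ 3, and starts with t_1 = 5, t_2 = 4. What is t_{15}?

9155273441

Compute successive terms:
t_3 = 41; t_4 = 184; t_5 = 941; …; t_{12} = 73242184; t_{13} = 366210941; t_{14} = 1831054684; t_{15} = 9155273441.
(Characteristic roots are 5 and -1.)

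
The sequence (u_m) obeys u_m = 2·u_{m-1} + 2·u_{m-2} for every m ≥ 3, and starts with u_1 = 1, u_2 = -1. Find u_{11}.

Iterate the recurrence:
u_3 = 0; u_4 = -2; u_5 = -4; u_6 = -12; u_7 = -32; u_8 = -88; u_9 = -240; u_{10} = -656; u_{11} = -1792.

-1792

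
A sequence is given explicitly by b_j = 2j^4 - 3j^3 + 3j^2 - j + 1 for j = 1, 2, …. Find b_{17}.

b_{17} = 2·17^4 - 3·17^3 + 3·17^2 - 1·17 + 1 = 153154.

153154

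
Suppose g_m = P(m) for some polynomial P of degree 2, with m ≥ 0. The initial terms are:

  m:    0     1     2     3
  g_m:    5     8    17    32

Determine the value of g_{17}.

1st diffs: 3, 9, 15.
2nd diffs: 6, 6 (constant).
So g_m = 3m^2 + 5.
Evaluating at m = 17 gives g_{17} = 872.

872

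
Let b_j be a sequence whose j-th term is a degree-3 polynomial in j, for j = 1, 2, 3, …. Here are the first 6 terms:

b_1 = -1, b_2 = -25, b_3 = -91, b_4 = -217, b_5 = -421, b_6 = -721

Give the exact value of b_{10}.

1st diffs: -24, -66, -126, -204, -300.
2nd diffs: -42, -60, -78, -96.
3rd diffs: -18, -18, -18 (constant).
So b_j = -3j^3 - 3j^2 + 6j - 1.
Evaluating at j = 10 gives b_{10} = -3241.

-3241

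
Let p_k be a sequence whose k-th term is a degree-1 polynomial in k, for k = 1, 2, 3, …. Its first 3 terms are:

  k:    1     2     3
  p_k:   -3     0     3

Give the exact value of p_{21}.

1st diffs: 3, 3 (constant).
So p_k = 3k - 6.
Evaluating at k = 21 gives p_{21} = 57.

57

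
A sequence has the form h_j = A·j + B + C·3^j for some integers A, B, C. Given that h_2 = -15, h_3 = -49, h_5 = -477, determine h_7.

The three given values yield: 2A + B + 9C = -15; 3A + B + 27C = -49; 5A + B + 243C = -477.
Subtracting the first from the second: A + 18C = -34.
Subtracting the second from the third: 2A + 216C = -428.
Solving: C = -2, A = 2, then B = -1.
Therefore h_7 = 14 + (-1) + (-2)·2187 = -4361.

-4361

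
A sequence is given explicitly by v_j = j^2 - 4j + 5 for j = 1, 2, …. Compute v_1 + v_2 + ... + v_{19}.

Over j = 1..19: Σj = 190, Σj² = 2470.
Total = (1)·2470 + (-4)·190 + (5)·19 = 1805.

1805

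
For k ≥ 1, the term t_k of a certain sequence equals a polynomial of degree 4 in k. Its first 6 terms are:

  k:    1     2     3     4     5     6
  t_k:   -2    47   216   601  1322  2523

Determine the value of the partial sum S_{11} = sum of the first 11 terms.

1st diffs: 49, 169, 385, 721, 1201.
2nd diffs: 120, 216, 336, 480.
3rd diffs: 96, 120, 144.
4th diffs: 24, 24 (constant).
So t_k = k^4 + 6k^3 - k^2 - 5k - 3.
Continuing: …, 4372, 7061, 10806, 15847, …, t_{11} = 22448.
Summing k = 1..11 (11 terms) gives 65241.

65241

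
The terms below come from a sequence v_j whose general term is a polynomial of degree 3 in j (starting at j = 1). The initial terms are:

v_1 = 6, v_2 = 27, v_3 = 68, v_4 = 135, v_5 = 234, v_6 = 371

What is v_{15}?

1st diffs: 21, 41, 67, 99, 137.
2nd diffs: 20, 26, 32, 38.
3rd diffs: 6, 6, 6 (constant).
So v_j = j^3 + 4j^2 + 2j - 1.
Evaluating at j = 15 gives v_{15} = 4304.

4304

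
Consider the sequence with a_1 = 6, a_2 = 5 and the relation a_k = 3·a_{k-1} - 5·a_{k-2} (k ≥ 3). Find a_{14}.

55445

Applying the relation repeatedly:
a_3 = -15;  a_4 = -70;  a_5 = -135;  …;  a_{11} = -15615;  a_{12} = -44695;  a_{13} = -56010;  a_{14} = 55445.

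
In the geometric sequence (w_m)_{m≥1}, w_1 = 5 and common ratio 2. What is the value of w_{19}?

w_m = 5·2^(m-1).
w_{19} = 5·2^18 = 1310720.

1310720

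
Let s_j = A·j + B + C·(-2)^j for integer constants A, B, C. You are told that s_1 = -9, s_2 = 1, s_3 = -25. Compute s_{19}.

-1048617

At j = 1, 2, 3: A + B - 2C = -9; 2A + B + 4C = 1; 3A + B - 8C = -25.
Subtracting the first from the second: A + 6C = 10.
Subtracting the second from the third: A - 12C = -26.
Solving: C = 2, A = -2, then B = -3.
So s_j = -2·j + (-3) + 2·(-2)^j; at j=19 this is -1048617.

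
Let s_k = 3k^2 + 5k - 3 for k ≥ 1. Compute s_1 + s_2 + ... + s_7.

539

Over k = 1..7: Σk = 28, Σk² = 140.
Total = (3)·140 + (5)·28 + (-3)·7 = 539.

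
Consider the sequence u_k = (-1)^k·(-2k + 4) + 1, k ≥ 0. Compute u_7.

(-1)^7 = -1; -2k + 4 at k=7 is -10; so u_7 = 11.

11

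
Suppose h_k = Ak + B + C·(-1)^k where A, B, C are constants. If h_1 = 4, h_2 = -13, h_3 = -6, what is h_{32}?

-163

At k = 1, 2, 3: A + B - C = 4; 2A + B + C = -13; 3A + B - C = -6.
Subtracting the first from the second: A + 2C = -17.
Subtracting the second from the third: A - 2C = 7.
Solving: C = -6, A = -5, then B = 3.
Hence h_{32} = -5·32 + 3 + (-6)·1 = -163.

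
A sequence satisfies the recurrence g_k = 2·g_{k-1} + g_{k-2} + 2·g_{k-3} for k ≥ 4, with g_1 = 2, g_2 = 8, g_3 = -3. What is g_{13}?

49257

g_4 = 6; g_5 = 25; g_6 = 50; g_7 = 137; g_8 = 374; g_9 = 985; g_{10} = 2618; g_{11} = 6969; g_{12} = 18526; g_{13} = 49257.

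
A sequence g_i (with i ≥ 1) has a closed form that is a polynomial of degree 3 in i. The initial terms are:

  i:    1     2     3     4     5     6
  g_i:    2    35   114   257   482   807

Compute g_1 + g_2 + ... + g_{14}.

37793

1st diffs: 33, 79, 143, 225, 325.
2nd diffs: 46, 64, 82, 100.
3rd diffs: 18, 18, 18 (constant).
Newton forward-difference form: g_i = 2 + 33·C(i-1,1) + 46·C(i-1,2) + 18·C(i-1,3).
Continuing: …, 1250, 1829, 2562, 3467, …, g_{14} = 9167.
Summing i = 1..14 (14 terms) gives 37793.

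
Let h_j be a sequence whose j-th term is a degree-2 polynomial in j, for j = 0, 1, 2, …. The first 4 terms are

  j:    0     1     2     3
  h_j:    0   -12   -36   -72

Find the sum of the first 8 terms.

1st diffs: -12, -24, -36.
2nd diffs: -12, -12 (constant).
Newton forward-difference form: h_j = (-12)·C(j,1) + (-12)·C(j,2).
Continuing: -120, -180, -252, -336.
Summing j = 0..7 (8 terms) gives -1008.

-1008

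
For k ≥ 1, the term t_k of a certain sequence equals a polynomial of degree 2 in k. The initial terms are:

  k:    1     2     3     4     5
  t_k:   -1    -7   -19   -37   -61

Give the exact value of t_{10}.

-271

1st diffs: -6, -12, -18, -24.
2nd diffs: -6, -6, -6 (constant).
Newton forward-difference form: t_k = -1 + (-6)·C(k-1,1) + (-6)·C(k-1,2).
At k = 10: k-1 = 9, so t_{10} = -1 - 54 - 216 = -271.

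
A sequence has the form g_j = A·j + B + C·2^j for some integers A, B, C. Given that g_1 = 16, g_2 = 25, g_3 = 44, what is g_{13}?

Write the equations: A + B + 2C = 16; 2A + B + 4C = 25; 3A + B + 8C = 44.
Subtracting the first from the second: A + 2C = 9.
Subtracting the second from the third: A + 4C = 19.
Solving: C = 5, A = -1, then B = 7.
Therefore g_{13} = -13 + 7 + 5·8192 = 40954.

40954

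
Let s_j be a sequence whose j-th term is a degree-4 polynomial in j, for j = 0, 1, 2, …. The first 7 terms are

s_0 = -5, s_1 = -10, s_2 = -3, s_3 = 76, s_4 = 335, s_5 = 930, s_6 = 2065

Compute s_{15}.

94000

1st diffs: -5, 7, 79, 259, 595, 1135.
2nd diffs: 12, 72, 180, 336, 540.
3rd diffs: 60, 108, 156, 204.
4th diffs: 48, 48, 48 (constant).
Newton forward-difference form: s_j = -5 + (-5)·C(j,1) + 12·C(j,2) + 60·C(j,3) + 48·C(j,4).
At j = 15: j = 15, so s_{15} = -5 - 75 + 1260 + 27300 + 65520 = 94000.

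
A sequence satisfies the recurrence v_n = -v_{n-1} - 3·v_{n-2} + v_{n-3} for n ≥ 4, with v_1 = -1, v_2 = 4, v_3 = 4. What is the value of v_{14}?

Step forward from the initial values:
v_4 = -17;  v_5 = 9;  v_6 = 46;  …;  v_{11} = -776;  v_{12} = 2115;  v_{13} = -115;  v_{14} = -7006.

-7006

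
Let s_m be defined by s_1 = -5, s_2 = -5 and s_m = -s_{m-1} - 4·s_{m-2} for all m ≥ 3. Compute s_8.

-725

Step forward from the initial values:
s_3 = 25; s_4 = -5; s_5 = -95; s_6 = 115; s_7 = 265; s_8 = -725.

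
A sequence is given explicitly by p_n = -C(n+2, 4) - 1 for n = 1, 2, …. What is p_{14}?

-1821

C(16, 4) = 1820, so p_{14} = -1821.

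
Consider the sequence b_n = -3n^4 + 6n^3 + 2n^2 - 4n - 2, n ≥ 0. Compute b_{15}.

-131237

b_{15} = -3·15^4 + 6·15^3 + 2·15^2 - 4·15 - 2 = -131237.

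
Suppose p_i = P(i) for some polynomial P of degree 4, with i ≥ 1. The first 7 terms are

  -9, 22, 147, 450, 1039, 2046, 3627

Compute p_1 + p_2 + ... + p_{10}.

36273

1st diffs: 31, 125, 303, 589, 1007, 1581.
2nd diffs: 94, 178, 286, 418, 574.
3rd diffs: 84, 108, 132, 156.
4th diffs: 24, 24, 24 (constant).
Newton forward-difference form: p_i = -9 + 31·C(i-1,1) + 94·C(i-1,2) + 84·C(i-1,3) + 24·C(i-1,4).
Continuing: 5962, 9255, 13734.
Summing i = 1..10 (10 terms) gives 36273.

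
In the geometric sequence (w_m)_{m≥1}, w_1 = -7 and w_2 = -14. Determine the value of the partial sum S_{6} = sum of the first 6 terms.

Common ratio r = 2.
w_m = (-7)·2^(m-1).
S = (-7)·(2^6 - 1)/(2 - 1) = (-7)·(64 - 1)/(1) = -441.

-441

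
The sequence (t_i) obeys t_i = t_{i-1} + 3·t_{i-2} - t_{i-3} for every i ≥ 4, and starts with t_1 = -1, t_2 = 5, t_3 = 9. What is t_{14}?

Step forward from the initial values:
t_4 = 25;  t_5 = 47;  t_6 = 113;  …;  t_{11} = 5193;  t_{12} = 11385;  t_{13} = 24535;  t_{14} = 53497.

53497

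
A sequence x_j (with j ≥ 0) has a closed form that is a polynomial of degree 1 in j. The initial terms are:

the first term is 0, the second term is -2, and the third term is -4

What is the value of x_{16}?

1st diffs: -2, -2 (constant).
So x_j = -2j.
Evaluating at j = 16 gives x_{16} = -32.

-32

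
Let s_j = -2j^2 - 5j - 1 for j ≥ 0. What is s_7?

-134

s_7 = -2·7^2 - 5·7 - 1 = -134.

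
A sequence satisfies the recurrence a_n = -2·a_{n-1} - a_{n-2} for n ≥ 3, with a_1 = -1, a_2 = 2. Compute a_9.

Step forward from the initial values:
a_3 = -3; a_4 = 4; a_5 = -5; a_6 = 6; a_7 = -7; a_8 = 8; a_9 = -9.
(Characteristic roots are -1 and -1.)

-9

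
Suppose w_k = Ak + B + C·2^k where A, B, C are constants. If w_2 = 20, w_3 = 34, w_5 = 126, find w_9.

2038

Write the equations: 2A + B + 4C = 20; 3A + B + 8C = 34; 5A + B + 32C = 126.
Subtracting the first from the second: A + 4C = 14.
Subtracting the second from the third: 2A + 24C = 92.
Solving: C = 4, A = -2, then B = 8.
So w_k = -2·k + 8 + 4·2^k; at k=9 this is 2038.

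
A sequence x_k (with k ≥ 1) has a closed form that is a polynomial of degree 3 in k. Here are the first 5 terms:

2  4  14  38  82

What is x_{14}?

1st diffs: 2, 10, 24, 44.
2nd diffs: 8, 14, 20.
3rd diffs: 6, 6 (constant).
Newton forward-difference form: x_k = 2 + 2·C(k-1,1) + 8·C(k-1,2) + 6·C(k-1,3).
At k = 14: k-1 = 13, so x_{14} = 2 + 26 + 624 + 1716 = 2368.

2368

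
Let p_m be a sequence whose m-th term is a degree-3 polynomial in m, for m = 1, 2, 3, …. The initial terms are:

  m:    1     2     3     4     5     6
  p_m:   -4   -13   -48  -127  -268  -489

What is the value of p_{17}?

1st diffs: -9, -35, -79, -141, -221.
2nd diffs: -26, -44, -62, -80.
3rd diffs: -18, -18, -18 (constant).
Newton forward-difference form: p_m = -4 + (-9)·C(m-1,1) + (-26)·C(m-1,2) + (-18)·C(m-1,3).
At m = 17: m-1 = 16, so p_{17} = -4 - 144 - 3120 - 10080 = -13348.

-13348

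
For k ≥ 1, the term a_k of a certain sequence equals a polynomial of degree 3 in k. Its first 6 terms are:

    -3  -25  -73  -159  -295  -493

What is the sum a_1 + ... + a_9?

-4515

1st diffs: -22, -48, -86, -136, -198.
2nd diffs: -26, -38, -50, -62.
3rd diffs: -12, -12, -12 (constant).
Newton forward-difference form: a_k = -3 + (-22)·C(k-1,1) + (-26)·C(k-1,2) + (-12)·C(k-1,3).
Continuing: -765, -1123, -1579.
Summing k = 1..9 (9 terms) gives -4515.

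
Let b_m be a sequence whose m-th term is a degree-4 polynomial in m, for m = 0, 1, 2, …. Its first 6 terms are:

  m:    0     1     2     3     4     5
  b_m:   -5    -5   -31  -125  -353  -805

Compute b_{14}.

-41683

1st diffs: 0, -26, -94, -228, -452.
2nd diffs: -26, -68, -134, -224.
3rd diffs: -42, -66, -90.
4th diffs: -24, -24 (constant).
Newton forward-difference form: b_m = -5 + (-26)·C(m,2) + (-42)·C(m,3) + (-24)·C(m,4).
At m = 14: m = 14, so b_{14} = -5 - 2366 - 15288 - 24024 = -41683.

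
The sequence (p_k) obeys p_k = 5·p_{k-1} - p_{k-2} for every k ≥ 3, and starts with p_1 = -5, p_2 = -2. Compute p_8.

-12098

Step forward from the initial values:
p_3 = -5, p_4 = -23, p_5 = -110, p_6 = -527, p_7 = -2525, p_8 = -12098.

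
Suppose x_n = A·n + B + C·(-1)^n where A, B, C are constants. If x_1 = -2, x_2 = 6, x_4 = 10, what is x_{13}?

22

The three given values yield: A + B - C = -2; 2A + B + C = 6; 4A + B + C = 10.
Subtracting the first from the second: A + 2C = 8.
Subtracting the second from the third: 2A = 4.
Solving: C = 3, A = 2, then B = -1.
So x_n = 2·n + (-1) + 3·(-1)^n; at n=13 this is 22.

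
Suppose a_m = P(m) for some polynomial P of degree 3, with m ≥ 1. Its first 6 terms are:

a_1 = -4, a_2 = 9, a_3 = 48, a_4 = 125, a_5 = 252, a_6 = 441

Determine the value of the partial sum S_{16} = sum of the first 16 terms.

1st diffs: 13, 39, 77, 127, 189.
2nd diffs: 26, 38, 50, 62.
3rd diffs: 12, 12, 12 (constant).
Newton forward-difference form: a_m = -4 + 13·C(m-1,1) + 26·C(m-1,2) + 12·C(m-1,3).
Continuing: …, 704, 1053, 1500, 2057, …, a_{16} = 8381.
Summing m = 1..16 (16 terms) gives 37896.

37896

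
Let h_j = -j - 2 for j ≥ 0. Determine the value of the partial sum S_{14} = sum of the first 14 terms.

Over j = 0..13: Σj = 91.
Total = (-1)·91 + (-2)·14 = -119.

-119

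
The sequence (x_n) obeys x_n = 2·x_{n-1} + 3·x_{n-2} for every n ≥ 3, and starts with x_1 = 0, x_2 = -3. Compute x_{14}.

-1195743

Step forward from the initial values:
x_3 = -6; x_4 = -21; x_5 = -60; …; x_{11} = -44286; x_{12} = -132861; x_{13} = -398580; x_{14} = -1195743.
(Characteristic roots are 3 and -1.)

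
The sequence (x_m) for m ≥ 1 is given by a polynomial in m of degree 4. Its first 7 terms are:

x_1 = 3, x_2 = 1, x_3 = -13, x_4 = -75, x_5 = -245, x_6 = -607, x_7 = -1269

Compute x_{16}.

-50427

1st diffs: -2, -14, -62, -170, -362, -662.
2nd diffs: -12, -48, -108, -192, -300.
3rd diffs: -36, -60, -84, -108.
4th diffs: -24, -24, -24 (constant).
So x_m = -m^4 + 4m^3 - 5m^2 + 5.
Evaluating at m = 16 gives x_{16} = -50427.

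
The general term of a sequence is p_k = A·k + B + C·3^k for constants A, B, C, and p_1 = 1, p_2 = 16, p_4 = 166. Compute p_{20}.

The three given values yield: A + B + 3C = 1; 2A + B + 9C = 16; 4A + B + 81C = 166.
Subtracting the first from the second: A + 6C = 15.
Subtracting the second from the third: 2A + 72C = 150.
Solving: C = 2, A = 3, then B = -8.
Hence p_{20} = 3·20 + (-8) + 2·3486784401 = 6973568854.

6973568854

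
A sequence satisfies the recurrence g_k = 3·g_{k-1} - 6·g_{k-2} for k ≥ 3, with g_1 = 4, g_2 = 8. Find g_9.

3888

Compute successive terms:
g_3 = 0; g_4 = -48; g_5 = -144; g_6 = -144; g_7 = 432; g_8 = 2160; g_9 = 3888.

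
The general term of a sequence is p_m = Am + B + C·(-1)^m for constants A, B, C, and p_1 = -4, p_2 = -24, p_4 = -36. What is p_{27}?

-160

Plug in m = 1, 2, 4: A + B - C = -4; 2A + B + C = -24; 4A + B + C = -36.
Subtracting the first from the second: A + 2C = -20.
Subtracting the second from the third: 2A = -12.
Solving: C = -7, A = -6, then B = -5.
So p_m = -6·m + (-5) + (-7)·(-1)^m; at m=27 this is -160.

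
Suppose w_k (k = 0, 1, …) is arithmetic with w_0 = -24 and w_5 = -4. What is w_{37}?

124

Common difference d = (-4 - (-24)) / (5 - 0) = 4.
w_k = -24 + (k - 0)·4.
w_{37} = -24 + 37·4 = 124.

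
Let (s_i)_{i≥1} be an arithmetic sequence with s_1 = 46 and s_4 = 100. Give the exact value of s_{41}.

Common difference d = (100 - 46) / (4 - 1) = 18.
s_i = 46 + (i - 1)·18.
s_{41} = 46 + 40·18 = 766.

766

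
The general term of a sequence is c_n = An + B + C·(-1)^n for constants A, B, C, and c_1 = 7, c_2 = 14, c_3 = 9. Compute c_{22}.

34

The three given values yield: A + B - C = 7; 2A + B + C = 14; 3A + B - C = 9.
Subtracting the first from the second: A + 2C = 7.
Subtracting the second from the third: A - 2C = -5.
Solving: C = 3, A = 1, then B = 9.
Therefore c_{22} = 22 + 9 + 3·1 = 34.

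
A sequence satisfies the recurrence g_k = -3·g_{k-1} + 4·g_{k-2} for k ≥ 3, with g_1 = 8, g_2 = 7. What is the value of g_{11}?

209723

Step forward from the initial values:
g_3 = 11  g_4 = -5  g_5 = 59  g_6 = -197  g_7 = 827  g_8 = -3269  g_9 = 13115  g_{10} = -52421  g_{11} = 209723.
(Characteristic roots are 1 and -4.)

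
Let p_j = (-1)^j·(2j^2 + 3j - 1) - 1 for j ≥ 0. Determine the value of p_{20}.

858

(-1)^20 = 1; 2j^2 + 3j - 1 at j=20 is 859; so p_{20} = 858.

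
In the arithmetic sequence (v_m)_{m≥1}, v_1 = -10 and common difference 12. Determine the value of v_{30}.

338

v_m = -10 + (m - 1)·12.
v_{30} = -10 + 29·12 = 338.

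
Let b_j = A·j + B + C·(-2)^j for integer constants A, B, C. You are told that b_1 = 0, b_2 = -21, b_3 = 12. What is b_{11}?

6108

Write the equations: A + B - 2C = 0; 2A + B + 4C = -21; 3A + B - 8C = 12.
Subtracting the first from the second: A + 6C = -21.
Subtracting the second from the third: A - 12C = 33.
Solving: C = -3, A = -3, then B = -3.
Hence b_{11} = -3·11 + (-3) + (-3)·(-2048) = 6108.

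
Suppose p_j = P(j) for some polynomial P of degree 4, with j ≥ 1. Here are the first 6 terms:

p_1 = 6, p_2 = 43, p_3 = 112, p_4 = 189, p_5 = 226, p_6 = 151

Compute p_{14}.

-21041

1st diffs: 37, 69, 77, 37, -75.
2nd diffs: 32, 8, -40, -112.
3rd diffs: -24, -48, -72.
4th diffs: -24, -24 (constant).
So p_j = -j^4 + 6j^3 + 5j^2 - 5j + 1.
Evaluating at j = 14 gives p_{14} = -21041.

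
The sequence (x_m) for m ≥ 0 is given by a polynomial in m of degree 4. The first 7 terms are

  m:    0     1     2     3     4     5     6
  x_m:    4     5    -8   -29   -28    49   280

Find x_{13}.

17801

1st diffs: 1, -13, -21, 1, 77, 231.
2nd diffs: -14, -8, 22, 76, 154.
3rd diffs: 6, 30, 54, 78.
4th diffs: 24, 24, 24 (constant).
Newton forward-difference form: x_m = 4 + 1·C(m,1) + (-14)·C(m,2) + 6·C(m,3) + 24·C(m,4).
At m = 13: m = 13, so x_{13} = 4 + 13 - 1092 + 1716 + 17160 = 17801.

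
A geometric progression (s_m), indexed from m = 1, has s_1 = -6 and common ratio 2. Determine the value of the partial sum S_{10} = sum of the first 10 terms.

-6138

s_m = (-6)·2^(m-1).
S = (-6)·(2^10 - 1)/(2 - 1) = (-6)·(1024 - 1)/(1) = -6138.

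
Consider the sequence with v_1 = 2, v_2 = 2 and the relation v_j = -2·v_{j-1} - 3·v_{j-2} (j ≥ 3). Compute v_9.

Iterate the recurrence:
v_3 = -10;  v_4 = 14;  v_5 = 2;  v_6 = -46;  v_7 = 86;  v_8 = -34;  v_9 = -190.

-190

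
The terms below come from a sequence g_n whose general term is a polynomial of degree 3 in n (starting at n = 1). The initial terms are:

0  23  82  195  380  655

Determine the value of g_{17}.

14768

1st diffs: 23, 59, 113, 185, 275.
2nd diffs: 36, 54, 72, 90.
3rd diffs: 18, 18, 18 (constant).
Newton forward-difference form: g_n = 23·C(n-1,1) + 36·C(n-1,2) + 18·C(n-1,3).
At n = 17: n-1 = 16, so g_{17} = 368 + 4320 + 10080 = 14768.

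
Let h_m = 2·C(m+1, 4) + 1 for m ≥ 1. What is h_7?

C(8, 4) = 70, so h_7 = 141.

141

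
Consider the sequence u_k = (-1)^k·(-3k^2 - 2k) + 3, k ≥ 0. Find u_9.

264

(-1)^9 = -1; -3k^2 - 2k at k=9 is -261; so u_9 = 264.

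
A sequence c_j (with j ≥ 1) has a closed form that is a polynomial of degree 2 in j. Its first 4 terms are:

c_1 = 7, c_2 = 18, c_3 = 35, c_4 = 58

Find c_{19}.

1st diffs: 11, 17, 23.
2nd diffs: 6, 6 (constant).
Newton forward-difference form: c_j = 7 + 11·C(j-1,1) + 6·C(j-1,2).
At j = 19: j-1 = 18, so c_{19} = 7 + 198 + 918 = 1123.

1123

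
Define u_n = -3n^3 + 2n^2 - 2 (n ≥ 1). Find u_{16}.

-11778

u_{16} = -3·16^3 + 2·16^2 - 2 = -11778.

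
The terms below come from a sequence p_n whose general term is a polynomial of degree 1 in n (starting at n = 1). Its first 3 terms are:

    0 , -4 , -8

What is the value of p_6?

-20

1st diffs: -4, -4 (constant).
So p_n = -4n + 4.
Evaluating at n = 6 gives p_6 = -20.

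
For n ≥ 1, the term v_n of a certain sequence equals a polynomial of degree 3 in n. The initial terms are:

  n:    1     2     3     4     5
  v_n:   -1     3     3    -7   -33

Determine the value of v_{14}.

-1977

1st diffs: 4, 0, -10, -26.
2nd diffs: -4, -10, -16.
3rd diffs: -6, -6 (constant).
So v_n = -n^3 + 4n^2 - n - 3.
Evaluating at n = 14 gives v_{14} = -1977.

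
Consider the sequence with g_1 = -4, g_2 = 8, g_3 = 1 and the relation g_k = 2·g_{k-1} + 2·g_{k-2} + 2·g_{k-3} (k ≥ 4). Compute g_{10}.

7280

g_4 = 10;  g_5 = 38;  g_6 = 98;  g_7 = 292;  g_8 = 856;  g_9 = 2492;  g_{10} = 7280.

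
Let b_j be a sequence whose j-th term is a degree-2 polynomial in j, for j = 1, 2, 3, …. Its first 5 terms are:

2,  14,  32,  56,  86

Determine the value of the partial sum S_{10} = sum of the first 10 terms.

1st diffs: 12, 18, 24, 30.
2nd diffs: 6, 6, 6 (constant).
Newton forward-difference form: b_j = 2 + 12·C(j-1,1) + 6·C(j-1,2).
Continuing: …, 122, 164, 212, 266, …, b_{10} = 326.
Summing j = 1..10 (10 terms) gives 1280.

1280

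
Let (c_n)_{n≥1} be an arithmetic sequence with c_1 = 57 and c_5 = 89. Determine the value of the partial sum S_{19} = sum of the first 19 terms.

Common difference d = (89 - 57) / (5 - 1) = 8.
c_n = 57 + (n - 1)·8.
c_{19} = 201; S = 19·(57 + 201)/2 = 2451.

2451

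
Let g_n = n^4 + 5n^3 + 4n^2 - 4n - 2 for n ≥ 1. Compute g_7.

g_7 = 1·7^4 + 5·7^3 + 4·7^2 - 4·7 - 2 = 4282.

4282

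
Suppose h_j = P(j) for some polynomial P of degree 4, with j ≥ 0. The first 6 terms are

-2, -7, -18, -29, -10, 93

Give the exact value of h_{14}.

25590

1st diffs: -5, -11, -11, 19, 103.
2nd diffs: -6, 0, 30, 84.
3rd diffs: 6, 30, 54.
4th diffs: 24, 24 (constant).
Newton forward-difference form: h_j = -2 + (-5)·C(j,1) + (-6)·C(j,2) + 6·C(j,3) + 24·C(j,4).
At j = 14: j = 14, so h_{14} = -2 - 70 - 546 + 2184 + 24024 = 25590.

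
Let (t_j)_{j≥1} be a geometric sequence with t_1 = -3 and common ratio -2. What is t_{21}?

-3145728

t_j = (-3)·(-2)^(j-1).
t_{21} = (-3)·(-2)^20 = -3145728.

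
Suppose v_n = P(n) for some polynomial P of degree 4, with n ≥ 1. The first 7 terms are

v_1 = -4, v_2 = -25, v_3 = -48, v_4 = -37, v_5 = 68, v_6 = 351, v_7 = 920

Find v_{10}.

1st diffs: -21, -23, 11, 105, 283, 569.
2nd diffs: -2, 34, 94, 178, 286.
3rd diffs: 36, 60, 84, 108.
4th diffs: 24, 24, 24 (constant).
Newton forward-difference form: v_n = -4 + (-21)·C(n-1,1) + (-2)·C(n-1,2) + 36·C(n-1,3) + 24·C(n-1,4).
At n = 10: n-1 = 9, so v_{10} = -4 - 189 - 72 + 3024 + 3024 = 5783.

5783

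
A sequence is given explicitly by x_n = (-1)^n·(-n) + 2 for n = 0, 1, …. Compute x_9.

(-1)^9 = -1; -n at n=9 is -9; so x_9 = 11.

11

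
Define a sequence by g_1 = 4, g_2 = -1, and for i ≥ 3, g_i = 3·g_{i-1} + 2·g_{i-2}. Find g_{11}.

99257

Iterate the recurrence:
g_3 = 5;  g_4 = 13;  g_5 = 49;  g_6 = 173;  g_7 = 617;  g_8 = 2197;  g_9 = 7825;  g_{10} = 27869;  g_{11} = 99257.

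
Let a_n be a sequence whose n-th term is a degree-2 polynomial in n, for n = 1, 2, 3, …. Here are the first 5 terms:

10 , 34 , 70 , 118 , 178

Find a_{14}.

1258

1st diffs: 24, 36, 48, 60.
2nd diffs: 12, 12, 12 (constant).
Newton forward-difference form: a_n = 10 + 24·C(n-1,1) + 12·C(n-1,2).
At n = 14: n-1 = 13, so a_{14} = 10 + 312 + 936 = 1258.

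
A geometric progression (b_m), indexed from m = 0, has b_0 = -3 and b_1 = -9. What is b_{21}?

-31381059609

Common ratio r = 3.
b_m = (-3)·3^(m-0).
b_{21} = (-3)·3^21 = -31381059609.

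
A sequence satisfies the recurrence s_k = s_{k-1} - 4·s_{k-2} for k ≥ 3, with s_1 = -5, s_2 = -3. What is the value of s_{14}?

7941

Step forward from the initial values:
s_3 = 17; s_4 = 29; s_5 = -39; …; s_{11} = -4335; s_{12} = 3133; s_{13} = 20473; s_{14} = 7941.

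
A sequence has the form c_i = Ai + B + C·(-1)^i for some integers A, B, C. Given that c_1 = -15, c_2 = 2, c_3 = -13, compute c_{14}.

14

At i = 1, 2, 3: A + B - C = -15; 2A + B + C = 2; 3A + B - C = -13.
Subtracting the first from the second: A + 2C = 17.
Subtracting the second from the third: A - 2C = -15.
Solving: C = 8, A = 1, then B = -8.
Therefore c_{14} = 14 + (-8) + 8·1 = 14.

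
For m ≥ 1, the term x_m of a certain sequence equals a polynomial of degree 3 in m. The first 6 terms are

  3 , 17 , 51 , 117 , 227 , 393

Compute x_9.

1st diffs: 14, 34, 66, 110, 166.
2nd diffs: 20, 32, 44, 56.
3rd diffs: 12, 12, 12 (constant).
Newton forward-difference form: x_m = 3 + 14·C(m-1,1) + 20·C(m-1,2) + 12·C(m-1,3).
At m = 9: m-1 = 8, so x_9 = 3 + 112 + 560 + 672 = 1347.

1347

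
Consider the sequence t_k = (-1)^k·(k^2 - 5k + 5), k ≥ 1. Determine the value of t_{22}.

379

(-1)^22 = 1; k^2 - 5k + 5 at k=22 is 379; so t_{22} = 379.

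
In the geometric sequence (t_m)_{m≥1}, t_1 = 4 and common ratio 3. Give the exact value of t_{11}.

236196

t_m = 4·3^(m-1).
t_{11} = 4·3^10 = 236196.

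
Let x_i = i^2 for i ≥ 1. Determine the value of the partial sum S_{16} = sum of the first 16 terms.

Over i = 1..16: Σi = 136, Σi² = 1496.
Total = (1)·1496 = 1496.

1496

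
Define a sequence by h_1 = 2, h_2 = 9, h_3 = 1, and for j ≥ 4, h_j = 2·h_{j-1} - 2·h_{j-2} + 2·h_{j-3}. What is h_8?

-12

Applying the relation repeatedly:
h_4 = -12  h_5 = -8  h_6 = 10  h_7 = 12  h_8 = -12.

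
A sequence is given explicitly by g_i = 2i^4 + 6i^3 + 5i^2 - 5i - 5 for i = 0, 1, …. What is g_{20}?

g_{20} = 2·20^4 + 6·20^3 + 5·20^2 - 5·20 - 5 = 369895.

369895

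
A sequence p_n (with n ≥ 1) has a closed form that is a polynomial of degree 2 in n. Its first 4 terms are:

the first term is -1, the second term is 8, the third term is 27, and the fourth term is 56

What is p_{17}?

1st diffs: 9, 19, 29.
2nd diffs: 10, 10 (constant).
Newton forward-difference form: p_n = -1 + 9·C(n-1,1) + 10·C(n-1,2).
At n = 17: n-1 = 16, so p_{17} = -1 + 144 + 1200 = 1343.

1343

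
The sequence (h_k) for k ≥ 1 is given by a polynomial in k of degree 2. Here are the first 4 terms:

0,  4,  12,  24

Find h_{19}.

1st diffs: 4, 8, 12.
2nd diffs: 4, 4 (constant).
Newton forward-difference form: h_k = 4·C(k-1,1) + 4·C(k-1,2).
At k = 19: k-1 = 18, so h_{19} = 72 + 612 = 684.

684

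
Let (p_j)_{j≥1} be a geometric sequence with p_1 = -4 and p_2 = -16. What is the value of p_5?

-1024

Common ratio r = 4.
p_j = (-4)·4^(j-1).
p_5 = (-4)·4^4 = -1024.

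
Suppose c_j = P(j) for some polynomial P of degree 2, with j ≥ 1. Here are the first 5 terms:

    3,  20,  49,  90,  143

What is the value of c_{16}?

1518

1st diffs: 17, 29, 41, 53.
2nd diffs: 12, 12, 12 (constant).
Newton forward-difference form: c_j = 3 + 17·C(j-1,1) + 12·C(j-1,2).
At j = 16: j-1 = 15, so c_{16} = 3 + 255 + 1260 = 1518.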